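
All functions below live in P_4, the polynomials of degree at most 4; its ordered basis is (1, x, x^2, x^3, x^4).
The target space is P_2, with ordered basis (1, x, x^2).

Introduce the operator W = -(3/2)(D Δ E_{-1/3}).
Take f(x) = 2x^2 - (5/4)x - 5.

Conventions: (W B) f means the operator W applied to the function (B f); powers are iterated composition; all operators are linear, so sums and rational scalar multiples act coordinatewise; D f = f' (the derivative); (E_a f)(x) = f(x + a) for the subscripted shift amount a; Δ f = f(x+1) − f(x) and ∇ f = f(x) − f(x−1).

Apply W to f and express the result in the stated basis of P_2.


E_{-1/3} f = 2x^2 - (31/12)x - 157/36
Δ E_{-1/3} f = 4x - 7/12
D Δ E_{-1/3} f = 4
(-(3/2)(D Δ E_{-1/3})) f = -6

the image equals g(x) = -6


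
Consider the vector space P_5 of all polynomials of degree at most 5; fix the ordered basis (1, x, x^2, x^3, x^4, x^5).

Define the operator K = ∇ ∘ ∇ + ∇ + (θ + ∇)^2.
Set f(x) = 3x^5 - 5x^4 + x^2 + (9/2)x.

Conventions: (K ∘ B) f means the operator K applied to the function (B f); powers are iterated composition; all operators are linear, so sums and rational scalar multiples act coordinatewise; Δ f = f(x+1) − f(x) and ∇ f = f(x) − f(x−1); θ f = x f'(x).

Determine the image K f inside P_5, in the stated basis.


∇ f = 15x^4 - 50x^3 + 60x^2 - 33x + 23/2
∇ ∇ f = 60x^3 - 240x^2 + 330x - 158
∇ f = 15x^4 - 50x^3 + 60x^2 - 33x + 23/2
θ f = 15x^5 - 20x^4 + 2x^2 + (9/2)x
∇ f = 15x^4 - 50x^3 + 60x^2 - 33x + 23/2
(θ + ∇) f = 15x^5 - 5x^4 - 50x^3 + 62x^2 - (57/2)x + 23/2
θ (θ + ∇) f = 75x^5 - 20x^4 - 150x^3 + 124x^2 - (57/2)x
∇ (θ + ∇) f = 75x^4 - 170x^3 + 30x^2 + 179x - 241/2
(θ + ∇) (θ + ∇) f = 75x^5 + 55x^4 - 320x^3 + 154x^2 + (301/2)x - 241/2
(∇ ∘ ∇ + ∇ + (θ + ∇)^2) f = 75x^5 + 70x^4 - 310x^3 - 26x^2 + (895/2)x - 267

the result is g(x) = 75x^5 + 70x^4 - 310x^3 - 26x^2 + (895/2)x - 267


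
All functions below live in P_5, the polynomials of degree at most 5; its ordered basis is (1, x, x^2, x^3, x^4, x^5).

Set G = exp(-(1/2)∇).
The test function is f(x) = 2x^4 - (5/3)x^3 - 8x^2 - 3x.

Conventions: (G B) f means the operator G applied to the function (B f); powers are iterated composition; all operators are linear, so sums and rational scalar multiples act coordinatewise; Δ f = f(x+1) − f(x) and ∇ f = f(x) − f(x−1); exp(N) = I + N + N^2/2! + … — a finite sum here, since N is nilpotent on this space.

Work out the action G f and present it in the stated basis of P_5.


the image equals g(x) = 2x^4 - (17/3)x^3 + (7/2)x^2 - (39/4)x + 47/12

order-1 term: -4x^3 + (17/2)x^2 + (3/2)x - 2/3
order-2 term: 3x^2 - (29/4)x + 11/4
order-3 term: -x + 41/24
order-4 term: 1/8
the series for exp(-(1/2)∇) f terminates at order 4
exp(-(1/2)∇) f = 2x^4 - (17/3)x^3 + (7/2)x^2 - (39/4)x + 47/12


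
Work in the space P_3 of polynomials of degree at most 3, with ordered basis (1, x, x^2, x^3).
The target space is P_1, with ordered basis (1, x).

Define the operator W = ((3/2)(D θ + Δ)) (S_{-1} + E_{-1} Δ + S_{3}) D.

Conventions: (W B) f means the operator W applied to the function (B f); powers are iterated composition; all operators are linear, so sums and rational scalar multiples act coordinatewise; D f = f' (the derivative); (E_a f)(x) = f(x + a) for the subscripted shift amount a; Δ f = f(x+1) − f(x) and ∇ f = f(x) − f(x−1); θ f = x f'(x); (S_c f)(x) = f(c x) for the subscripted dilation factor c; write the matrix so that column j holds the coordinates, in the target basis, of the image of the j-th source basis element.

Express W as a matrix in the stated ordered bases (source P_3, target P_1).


the matrix is [[0, 0, 12, 63]; [0, 0, 0, 270]] (rows listed top to bottom)

image of 1: 0
image of x: 0
image of x^2: 12
image of x^3: 270x + 63
each image's coordinates form column j of the matrix


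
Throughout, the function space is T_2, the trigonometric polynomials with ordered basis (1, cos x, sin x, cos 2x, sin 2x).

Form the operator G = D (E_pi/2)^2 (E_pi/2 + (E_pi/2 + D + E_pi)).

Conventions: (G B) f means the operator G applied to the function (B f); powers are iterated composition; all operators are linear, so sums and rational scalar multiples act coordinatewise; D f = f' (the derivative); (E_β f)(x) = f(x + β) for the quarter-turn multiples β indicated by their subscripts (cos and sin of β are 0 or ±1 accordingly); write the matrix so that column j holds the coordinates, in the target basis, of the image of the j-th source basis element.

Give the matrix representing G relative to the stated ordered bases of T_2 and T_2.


the matrix is [[0, 0, 0, 0, 0]; [0, 3, 1, 0, 0]; [0, -1, 3, 0, 0]; [0, 0, 0, -4, -2]; [0, 0, 0, 2, -4]] (rows listed top to bottom)

image of 1: 0
image of cos x: 3cos x - sin x
image of sin x: cos x + 3sin x
image of cos 2x: -4cos 2x + 2sin 2x
image of sin 2x: -2cos 2x - 4sin 2x
each image's coordinates form column j of the matrix


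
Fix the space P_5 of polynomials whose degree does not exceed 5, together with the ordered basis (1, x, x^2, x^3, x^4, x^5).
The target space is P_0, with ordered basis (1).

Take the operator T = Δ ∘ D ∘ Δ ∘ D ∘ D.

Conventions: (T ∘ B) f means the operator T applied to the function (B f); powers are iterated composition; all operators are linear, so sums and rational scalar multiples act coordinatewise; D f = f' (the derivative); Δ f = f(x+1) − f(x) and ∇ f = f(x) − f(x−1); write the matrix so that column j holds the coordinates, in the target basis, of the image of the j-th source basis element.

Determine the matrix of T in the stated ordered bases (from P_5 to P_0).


image of 1: 0
image of x: 0
image of x^2: 0
image of x^3: 0
image of x^4: 0
image of x^5: 120
each image's coordinates form column j of the matrix

the matrix is [[0, 0, 0, 0, 0, 120]] (rows listed top to bottom)


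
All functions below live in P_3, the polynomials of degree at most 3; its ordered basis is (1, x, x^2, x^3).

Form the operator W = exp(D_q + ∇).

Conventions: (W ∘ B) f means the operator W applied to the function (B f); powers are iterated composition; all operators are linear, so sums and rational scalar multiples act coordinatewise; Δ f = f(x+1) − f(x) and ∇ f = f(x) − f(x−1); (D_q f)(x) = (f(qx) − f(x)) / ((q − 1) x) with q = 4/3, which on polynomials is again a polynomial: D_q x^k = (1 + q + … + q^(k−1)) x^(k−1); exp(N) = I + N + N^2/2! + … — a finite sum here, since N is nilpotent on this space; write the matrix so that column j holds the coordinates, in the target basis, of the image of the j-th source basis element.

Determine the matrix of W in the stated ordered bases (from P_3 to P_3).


image of 1: 1
image of x: x + 2
image of x^2: x^2 + (13/3)x + 10/3
image of x^3: x^3 + (64/9)x^2 + (335/27)x + 382/81
each image's coordinates form column j of the matrix

the matrix is [[1, 2, 10/3, 382/81]; [0, 1, 13/3, 335/27]; [0, 0, 1, 64/9]; [0, 0, 0, 1]] (rows listed top to bottom)


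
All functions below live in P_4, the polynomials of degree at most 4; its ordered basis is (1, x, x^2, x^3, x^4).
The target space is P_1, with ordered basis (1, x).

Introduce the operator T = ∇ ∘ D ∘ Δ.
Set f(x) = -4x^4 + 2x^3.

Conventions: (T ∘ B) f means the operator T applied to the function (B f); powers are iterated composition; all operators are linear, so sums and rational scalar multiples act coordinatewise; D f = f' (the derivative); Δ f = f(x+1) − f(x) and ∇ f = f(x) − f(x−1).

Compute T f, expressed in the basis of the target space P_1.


Δ f = -16x^3 - 18x^2 - 10x - 2
D Δ f = -48x^2 - 36x - 10
∇ D Δ f = -96x + 12

the image equals g(x) = -96x + 12


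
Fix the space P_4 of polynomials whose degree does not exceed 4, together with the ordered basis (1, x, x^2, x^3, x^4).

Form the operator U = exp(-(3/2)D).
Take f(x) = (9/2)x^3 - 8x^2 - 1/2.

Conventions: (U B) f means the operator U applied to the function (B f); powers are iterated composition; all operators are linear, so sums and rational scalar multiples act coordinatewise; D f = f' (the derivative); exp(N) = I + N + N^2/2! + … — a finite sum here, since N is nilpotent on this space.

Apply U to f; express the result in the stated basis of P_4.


order-1 term: -(81/4)x^2 + 24x
order-2 term: (243/8)x - 18
order-3 term: -243/16
the series for exp(-(3/2)D) f terminates at order 3
exp(-(3/2)D) f = (9/2)x^3 - (113/4)x^2 + (435/8)x - 539/16

g(x) = (9/2)x^3 - (113/4)x^2 + (435/8)x - 539/16


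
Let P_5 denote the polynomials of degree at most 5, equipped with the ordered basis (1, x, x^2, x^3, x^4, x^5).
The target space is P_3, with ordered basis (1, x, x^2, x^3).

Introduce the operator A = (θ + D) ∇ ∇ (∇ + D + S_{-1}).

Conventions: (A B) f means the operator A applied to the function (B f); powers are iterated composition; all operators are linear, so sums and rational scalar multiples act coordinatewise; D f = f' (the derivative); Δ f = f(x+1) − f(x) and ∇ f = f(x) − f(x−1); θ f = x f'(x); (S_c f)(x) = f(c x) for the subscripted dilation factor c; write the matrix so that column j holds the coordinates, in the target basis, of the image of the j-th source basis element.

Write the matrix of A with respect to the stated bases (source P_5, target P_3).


image of 1: 0
image of x: 0
image of x^2: 0
image of x^3: -6x - 6
image of x^4: 24x^2 + 48x + 24
image of x^5: -60x^3 + 300x^2 - 10x - 370
each image's coordinates form column j of the matrix

the matrix is [[0, 0, 0, -6, 24, -370]; [0, 0, 0, -6, 48, -10]; [0, 0, 0, 0, 24, 300]; [0, 0, 0, 0, 0, -60]] (rows listed top to bottom)


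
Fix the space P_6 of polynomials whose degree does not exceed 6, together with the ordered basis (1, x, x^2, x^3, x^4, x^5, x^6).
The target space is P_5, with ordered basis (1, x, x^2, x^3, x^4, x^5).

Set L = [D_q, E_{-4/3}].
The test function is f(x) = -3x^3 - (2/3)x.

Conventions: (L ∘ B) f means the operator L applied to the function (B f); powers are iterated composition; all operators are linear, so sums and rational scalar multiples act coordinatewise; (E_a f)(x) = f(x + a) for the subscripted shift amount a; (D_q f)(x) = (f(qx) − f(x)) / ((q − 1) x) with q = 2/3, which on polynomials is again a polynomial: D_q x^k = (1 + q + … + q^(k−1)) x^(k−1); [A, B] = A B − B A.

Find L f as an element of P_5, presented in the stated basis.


E_{-4/3} f = -3x^3 + 12x^2 - (50/3)x + 8
D_q E_{-4/3} f = -(19/3)x^2 + 20x - 50/3
D_q f = -(19/3)x^2 - 2/3
E_{-4/3} D_q f = -(19/3)x^2 + (152/9)x - 322/27
[D_q, E_{-4/3}] f = (28/9)x - 128/27

g(x) = (28/9)x - 128/27


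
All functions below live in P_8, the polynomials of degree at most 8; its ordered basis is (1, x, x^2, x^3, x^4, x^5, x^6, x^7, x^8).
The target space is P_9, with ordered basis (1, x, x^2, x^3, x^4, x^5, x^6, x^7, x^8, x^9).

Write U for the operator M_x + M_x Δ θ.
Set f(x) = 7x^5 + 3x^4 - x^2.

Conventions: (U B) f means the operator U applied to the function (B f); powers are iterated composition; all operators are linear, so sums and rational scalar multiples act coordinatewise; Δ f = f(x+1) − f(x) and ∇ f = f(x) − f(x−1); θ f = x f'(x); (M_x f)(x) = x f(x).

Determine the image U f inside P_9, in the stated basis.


the image equals g(x) = 7x^6 + 178x^5 + 398x^4 + 421x^3 + 219x^2 + 45x

M_x f = 7x^6 + 3x^5 - x^3
θ f = 35x^5 + 12x^4 - 2x^2
Δ θ f = 175x^4 + 398x^3 + 422x^2 + 219x + 45
M_x Δ θ f = 175x^5 + 398x^4 + 422x^3 + 219x^2 + 45x
(M_x + M_x Δ θ) f = 7x^6 + 178x^5 + 398x^4 + 421x^3 + 219x^2 + 45x


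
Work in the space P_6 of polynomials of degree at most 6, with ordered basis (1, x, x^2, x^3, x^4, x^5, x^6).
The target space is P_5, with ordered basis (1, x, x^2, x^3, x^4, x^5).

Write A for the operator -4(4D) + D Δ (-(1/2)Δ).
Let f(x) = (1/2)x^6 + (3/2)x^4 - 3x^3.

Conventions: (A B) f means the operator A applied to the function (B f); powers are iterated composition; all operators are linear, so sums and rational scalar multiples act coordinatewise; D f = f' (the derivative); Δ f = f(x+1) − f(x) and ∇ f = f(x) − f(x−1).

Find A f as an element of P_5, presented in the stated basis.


D f = 3x^5 + 6x^3 - 9x^2
(4D) f = 12x^5 + 24x^3 - 36x^2
(-4(4D)) f = -48x^5 - 96x^3 + 144x^2
Δ f = 3x^5 + (15/2)x^4 + 16x^3 + (15/2)x^2 - 1
(-(1/2)Δ) f = -(3/2)x^5 - (15/4)x^4 - 8x^3 - (15/4)x^2 + 1/2
Δ (-(1/2)Δ) f = -(15/2)x^4 - 30x^3 - (123/2)x^2 - 54x - 17
D Δ (-(1/2)Δ) f = -30x^3 - 90x^2 - 123x - 54
(-4(4D) + D Δ (-(1/2)Δ)) f = -48x^5 - 126x^3 + 54x^2 - 123x - 54

the result is g(x) = -48x^5 - 126x^3 + 54x^2 - 123x - 54


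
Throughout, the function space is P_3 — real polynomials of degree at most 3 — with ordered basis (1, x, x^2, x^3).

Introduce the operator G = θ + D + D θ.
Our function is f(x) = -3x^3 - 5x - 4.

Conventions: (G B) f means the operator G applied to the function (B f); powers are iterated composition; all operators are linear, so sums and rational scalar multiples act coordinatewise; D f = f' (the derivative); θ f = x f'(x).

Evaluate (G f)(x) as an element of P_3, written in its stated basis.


θ f = -9x^3 - 5x
D f = -9x^2 - 5
θ f = -9x^3 - 5x
D θ f = -27x^2 - 5
(θ + D + D θ) f = -9x^3 - 36x^2 - 5x - 10

g(x) = -9x^3 - 36x^2 - 5x - 10


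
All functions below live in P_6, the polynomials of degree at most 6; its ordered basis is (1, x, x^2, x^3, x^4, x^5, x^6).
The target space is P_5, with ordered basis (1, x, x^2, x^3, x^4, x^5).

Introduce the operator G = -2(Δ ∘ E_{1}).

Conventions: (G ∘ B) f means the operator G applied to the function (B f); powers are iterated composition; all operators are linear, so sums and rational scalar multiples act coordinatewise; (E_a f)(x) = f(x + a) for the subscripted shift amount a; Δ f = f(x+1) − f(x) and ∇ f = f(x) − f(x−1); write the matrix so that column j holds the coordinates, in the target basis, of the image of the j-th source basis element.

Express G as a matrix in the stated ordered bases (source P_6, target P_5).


image of 1: 0
image of x: -2
image of x^2: -4x - 6
image of x^3: -6x^2 - 18x - 14
image of x^4: -8x^3 - 36x^2 - 56x - 30
image of x^5: -10x^4 - 60x^3 - 140x^2 - 150x - 62
image of x^6: -12x^5 - 90x^4 - 280x^3 - 450x^2 - 372x - 126
each image's coordinates form column j of the matrix

the matrix is [[0, -2, -6, -14, -30, -62, -126]; [0, 0, -4, -18, -56, -150, -372]; [0, 0, 0, -6, -36, -140, -450]; [0, 0, 0, 0, -8, -60, -280]; [0, 0, 0, 0, 0, -10, -90]; [0, 0, 0, 0, 0, 0, -12]] (rows listed top to bottom)


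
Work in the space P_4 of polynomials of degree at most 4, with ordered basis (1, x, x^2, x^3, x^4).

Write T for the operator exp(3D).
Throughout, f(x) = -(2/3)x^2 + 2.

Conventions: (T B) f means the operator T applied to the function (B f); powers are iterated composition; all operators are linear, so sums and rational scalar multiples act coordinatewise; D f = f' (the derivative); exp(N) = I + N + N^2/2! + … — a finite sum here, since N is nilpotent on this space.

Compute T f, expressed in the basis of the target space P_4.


g(x) = -(2/3)x^2 - 4x - 4

order-1 term: -4x
order-2 term: -6
the series for exp(3D) f terminates at order 2
exp(3D) f = -(2/3)x^2 - 4x - 4


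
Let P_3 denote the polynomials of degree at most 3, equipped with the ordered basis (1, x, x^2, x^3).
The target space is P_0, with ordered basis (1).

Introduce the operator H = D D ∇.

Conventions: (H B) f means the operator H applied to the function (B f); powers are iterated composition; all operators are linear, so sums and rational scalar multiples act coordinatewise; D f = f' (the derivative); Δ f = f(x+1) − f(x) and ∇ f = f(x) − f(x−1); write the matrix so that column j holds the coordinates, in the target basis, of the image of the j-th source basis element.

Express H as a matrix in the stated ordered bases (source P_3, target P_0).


image of 1: 0
image of x: 0
image of x^2: 0
image of x^3: 6
each image's coordinates form column j of the matrix

the matrix is [[0, 0, 0, 6]] (rows listed top to bottom)


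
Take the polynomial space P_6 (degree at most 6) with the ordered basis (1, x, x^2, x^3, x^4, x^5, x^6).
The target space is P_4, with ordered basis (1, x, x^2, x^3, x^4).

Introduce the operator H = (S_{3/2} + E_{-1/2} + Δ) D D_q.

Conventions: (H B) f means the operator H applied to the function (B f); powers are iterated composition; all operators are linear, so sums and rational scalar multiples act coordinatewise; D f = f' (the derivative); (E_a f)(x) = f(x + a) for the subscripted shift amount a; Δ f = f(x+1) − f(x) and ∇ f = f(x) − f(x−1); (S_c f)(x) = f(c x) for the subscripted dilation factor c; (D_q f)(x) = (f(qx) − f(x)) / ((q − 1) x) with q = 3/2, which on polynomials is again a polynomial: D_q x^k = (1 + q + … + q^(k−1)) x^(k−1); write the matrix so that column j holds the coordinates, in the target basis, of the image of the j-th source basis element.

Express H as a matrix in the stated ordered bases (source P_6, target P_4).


the matrix is [[0, 0, 5, 19/4, 975/32, 1477/32, 56525/512]; [0, 0, 0, 95/4, 195/8, 3165/16, 23275/64]; [0, 0, 0, 0, 2535/32, 633/8, 49875/64]; [0, 0, 0, 0, 0, 7385/32, 3325/16]; [0, 0, 0, 0, 0, 0, 322525/512]] (rows listed top to bottom)

image of 1: 0
image of x: 0
image of x^2: 5
image of x^3: (95/4)x + 19/4
image of x^4: (2535/32)x^2 + (195/8)x + 975/32
image of x^5: (7385/32)x^3 + (633/8)x^2 + (3165/16)x + 1477/32
image of x^6: (322525/512)x^4 + (3325/16)x^3 + (49875/64)x^2 + (23275/64)x + 56525/512
each image's coordinates form column j of the matrix


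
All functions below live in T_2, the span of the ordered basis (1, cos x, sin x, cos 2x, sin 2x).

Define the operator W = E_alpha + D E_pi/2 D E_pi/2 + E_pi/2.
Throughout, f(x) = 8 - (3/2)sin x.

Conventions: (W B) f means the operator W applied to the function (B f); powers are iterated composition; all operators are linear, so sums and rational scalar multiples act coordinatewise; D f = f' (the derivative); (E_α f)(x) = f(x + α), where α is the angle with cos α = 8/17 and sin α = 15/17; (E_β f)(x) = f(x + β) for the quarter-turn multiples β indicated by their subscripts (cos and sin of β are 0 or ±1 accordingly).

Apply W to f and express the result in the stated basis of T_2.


E_alpha f = 8 - (45/34)cos x - (12/17)sin x
E_pi/2 f = 8 - (3/2)cos x
D E_pi/2 f = (3/2)sin x
E_pi/2 D E_pi/2 f = (3/2)cos x
D E_pi/2 D E_pi/2 f = -(3/2)sin x
E_pi/2 f = 8 - (3/2)cos x
(E_alpha + D E_pi/2 D E_pi/2 + E_pi/2) f = 16 - (48/17)cos x - (75/34)sin x

the image equals g(x) = 16 - (48/17)cos x - (75/34)sin x


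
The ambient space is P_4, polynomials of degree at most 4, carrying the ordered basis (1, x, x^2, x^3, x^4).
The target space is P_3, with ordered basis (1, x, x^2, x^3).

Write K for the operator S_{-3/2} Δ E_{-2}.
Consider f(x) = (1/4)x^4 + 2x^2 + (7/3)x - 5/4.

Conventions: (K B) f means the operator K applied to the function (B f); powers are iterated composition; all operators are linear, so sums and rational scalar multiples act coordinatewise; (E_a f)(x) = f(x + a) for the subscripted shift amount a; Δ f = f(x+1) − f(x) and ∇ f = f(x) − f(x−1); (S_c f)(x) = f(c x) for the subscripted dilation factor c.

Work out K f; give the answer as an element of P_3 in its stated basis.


the image equals g(x) = -(27/8)x^3 - (81/8)x^2 - (33/2)x - 89/12

E_{-2} f = (1/4)x^4 - 2x^3 + 8x^2 - (41/3)x + 73/12
Δ E_{-2} f = x^3 - (9/2)x^2 + 11x - 89/12
S_{-3/2} Δ E_{-2} f = -(27/8)x^3 - (81/8)x^2 - (33/2)x - 89/12


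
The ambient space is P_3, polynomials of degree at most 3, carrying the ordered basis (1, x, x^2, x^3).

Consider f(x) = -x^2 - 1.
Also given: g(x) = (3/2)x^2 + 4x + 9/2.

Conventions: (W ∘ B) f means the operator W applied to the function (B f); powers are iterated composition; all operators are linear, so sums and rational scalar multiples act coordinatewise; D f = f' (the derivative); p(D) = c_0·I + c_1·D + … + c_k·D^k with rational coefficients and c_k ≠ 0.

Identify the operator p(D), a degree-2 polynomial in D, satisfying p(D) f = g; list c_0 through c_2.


D^0 f = -x^2 - 1
D^1 f = -2x
D^2 f = -2
matching coefficients of g against c_0 f + c_1 Df + … from the top degree down determines the c_i
solution: c_0 = -3/2, c_1 = -2, c_2 = -3/2

p(D) = -(3/2)·I − 2·D − (3/2)·D^2, i.e. c_0 = -3/2, c_1 = -2, c_2 = -3/2


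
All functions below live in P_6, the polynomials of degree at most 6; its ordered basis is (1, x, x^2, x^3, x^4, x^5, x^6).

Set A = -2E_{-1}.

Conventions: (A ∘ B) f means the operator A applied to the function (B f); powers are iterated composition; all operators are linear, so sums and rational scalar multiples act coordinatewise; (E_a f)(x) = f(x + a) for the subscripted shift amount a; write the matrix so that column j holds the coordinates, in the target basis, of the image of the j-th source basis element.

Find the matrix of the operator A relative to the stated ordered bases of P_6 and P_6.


the matrix is [[-2, 2, -2, 2, -2, 2, -2]; [0, -2, 4, -6, 8, -10, 12]; [0, 0, -2, 6, -12, 20, -30]; [0, 0, 0, -2, 8, -20, 40]; [0, 0, 0, 0, -2, 10, -30]; [0, 0, 0, 0, 0, -2, 12]; [0, 0, 0, 0, 0, 0, -2]] (rows listed top to bottom)

image of 1: -2
image of x: -2x + 2
image of x^2: -2x^2 + 4x - 2
image of x^3: -2x^3 + 6x^2 - 6x + 2
image of x^4: -2x^4 + 8x^3 - 12x^2 + 8x - 2
image of x^5: -2x^5 + 10x^4 - 20x^3 + 20x^2 - 10x + 2
image of x^6: -2x^6 + 12x^5 - 30x^4 + 40x^3 - 30x^2 + 12x - 2
each image's coordinates form column j of the matrix


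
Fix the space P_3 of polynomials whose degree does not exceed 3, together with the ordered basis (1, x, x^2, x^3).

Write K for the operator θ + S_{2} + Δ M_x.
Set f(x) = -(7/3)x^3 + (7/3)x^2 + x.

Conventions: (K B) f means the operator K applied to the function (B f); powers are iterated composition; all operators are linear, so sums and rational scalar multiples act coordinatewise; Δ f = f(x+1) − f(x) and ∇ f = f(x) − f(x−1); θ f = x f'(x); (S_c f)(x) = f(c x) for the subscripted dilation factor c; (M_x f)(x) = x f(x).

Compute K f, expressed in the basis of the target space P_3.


θ f = -7x^3 + (14/3)x^2 + x
S_{2} f = -(56/3)x^3 + (28/3)x^2 + 2x
M_x f = -(7/3)x^4 + (7/3)x^3 + x^2
Δ M_x f = -(28/3)x^3 - 7x^2 - (1/3)x + 1
(θ + S_{2} + Δ M_x) f = -35x^3 + 7x^2 + (8/3)x + 1

g(x) = -35x^3 + 7x^2 + (8/3)x + 1


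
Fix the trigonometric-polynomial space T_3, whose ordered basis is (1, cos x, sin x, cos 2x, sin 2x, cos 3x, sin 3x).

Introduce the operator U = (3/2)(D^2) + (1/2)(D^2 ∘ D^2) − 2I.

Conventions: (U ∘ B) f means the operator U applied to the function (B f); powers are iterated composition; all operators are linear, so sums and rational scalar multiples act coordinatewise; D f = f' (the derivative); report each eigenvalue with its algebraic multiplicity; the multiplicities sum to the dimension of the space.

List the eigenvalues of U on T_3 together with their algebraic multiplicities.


λ = -3 (multiplicity 2), λ = -2 (multiplicity 1), λ = 0 (multiplicity 2), λ = 25 (multiplicity 2)

image of 1: -2
image of cos x: -3cos x
image of sin x: -3sin x
image of cos 2x: 0
image of sin 2x: 0
image of cos 3x: 25cos 3x
image of sin 3x: 25sin 3x
the matrix is diagonal; its diagonal is (-2, -3, -3, 0, 0, 25, 25)
for a triangular matrix the eigenvalues are the diagonal entries, with algebraic multiplicity their repetition count


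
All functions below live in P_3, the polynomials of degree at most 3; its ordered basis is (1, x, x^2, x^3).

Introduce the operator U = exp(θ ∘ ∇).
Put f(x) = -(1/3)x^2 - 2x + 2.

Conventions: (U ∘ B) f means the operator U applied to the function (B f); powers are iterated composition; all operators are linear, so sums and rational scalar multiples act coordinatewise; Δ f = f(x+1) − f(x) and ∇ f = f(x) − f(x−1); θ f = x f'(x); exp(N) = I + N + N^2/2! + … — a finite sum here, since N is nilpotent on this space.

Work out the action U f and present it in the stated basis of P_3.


order-1 term: -(2/3)x
the series for exp(θ ∘ ∇) f terminates at order 1
exp(θ ∘ ∇) f = -(1/3)x^2 - (8/3)x + 2

the image equals g(x) = -(1/3)x^2 - (8/3)x + 2


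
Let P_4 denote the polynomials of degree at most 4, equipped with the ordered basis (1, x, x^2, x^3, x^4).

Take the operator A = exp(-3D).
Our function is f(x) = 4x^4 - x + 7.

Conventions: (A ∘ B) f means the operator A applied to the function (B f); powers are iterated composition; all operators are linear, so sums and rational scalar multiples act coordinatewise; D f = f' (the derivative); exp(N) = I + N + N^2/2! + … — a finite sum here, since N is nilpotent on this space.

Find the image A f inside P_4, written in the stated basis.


the image equals g(x) = 4x^4 - 48x^3 + 216x^2 - 433x + 334

order-1 term: -48x^3 + 3
order-2 term: 216x^2
order-3 term: -432x
order-4 term: 324
the series for exp(-3D) f terminates at order 4
exp(-3D) f = 4x^4 - 48x^3 + 216x^2 - 433x + 334


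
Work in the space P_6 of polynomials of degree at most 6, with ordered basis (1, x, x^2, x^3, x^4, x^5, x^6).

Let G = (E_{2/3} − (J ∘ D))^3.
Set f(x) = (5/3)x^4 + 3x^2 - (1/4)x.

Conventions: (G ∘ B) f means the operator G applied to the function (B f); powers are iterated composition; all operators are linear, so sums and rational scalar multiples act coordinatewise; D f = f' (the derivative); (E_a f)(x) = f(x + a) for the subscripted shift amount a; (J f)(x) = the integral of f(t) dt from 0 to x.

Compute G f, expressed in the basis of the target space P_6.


E_{2/3} f = (5/3)x^4 + (40/9)x^3 + (67/9)x^2 + (1855/324)x + 727/486
D f = (20/3)x^3 + 6x - 1/4
J D f = (5/3)x^4 + 3x^2 - (1/4)x
(-(J ∘ D)) f = -(5/3)x^4 - 3x^2 + (1/4)x
(E_{2/3} − (J ∘ D)) f = (40/9)x^3 + (40/9)x^2 + (484/81)x + 727/486
E_{2/3} (E_{2/3} − (J ∘ D)) f = (40/9)x^3 + (40/3)x^2 + (1444/81)x + 1421/162
D (E_{2/3} − (J ∘ D)) f = (40/3)x^2 + (80/9)x + 484/81
J D (E_{2/3} − (J ∘ D)) f = (40/9)x^3 + (40/9)x^2 + (484/81)x
(-(J ∘ D)) (E_{2/3} − (J ∘ D)) f = -(40/9)x^3 - (40/9)x^2 - (484/81)x
(E_{2/3} − (J ∘ D)) (E_{2/3} − (J ∘ D)) f = (80/9)x^2 + (320/27)x + 1421/162
E_{2/3} (E_{2/3} − (J ∘ D)) (E_{2/3} − (J ∘ D)) f = (80/9)x^2 + (640/27)x + 3341/162
D (E_{2/3} − (J ∘ D)) (E_{2/3} − (J ∘ D)) f = (160/9)x + 320/27
J D (E_{2/3} − (J ∘ D)) (E_{2/3} − (J ∘ D)) f = (80/9)x^2 + (320/27)x
(-(J ∘ D)) (E_{2/3} − (J ∘ D)) (E_{2/3} − (J ∘ D)) f = -(80/9)x^2 - (320/27)x
(E_{2/3} − (J ∘ D)) (E_{2/3} − (J ∘ D)) (E_{2/3} − (J ∘ D)) f = (320/27)x + 3341/162

the image equals g(x) = (320/27)x + 3341/162


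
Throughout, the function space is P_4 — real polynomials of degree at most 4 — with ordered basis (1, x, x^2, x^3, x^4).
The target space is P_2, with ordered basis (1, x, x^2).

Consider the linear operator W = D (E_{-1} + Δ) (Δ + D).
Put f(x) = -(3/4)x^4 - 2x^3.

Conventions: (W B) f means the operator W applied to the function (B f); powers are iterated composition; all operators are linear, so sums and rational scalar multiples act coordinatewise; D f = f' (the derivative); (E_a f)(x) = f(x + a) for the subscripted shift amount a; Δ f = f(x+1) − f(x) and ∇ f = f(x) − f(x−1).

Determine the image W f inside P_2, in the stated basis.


the result is g(x) = -18x^2 - 33x - 45

Δ f = -3x^3 - (21/2)x^2 - 9x - 11/4
D f = -3x^3 - 6x^2
(Δ + D) f = -6x^3 - (33/2)x^2 - 9x - 11/4
E_{-1} (Δ + D) f = -6x^3 + (3/2)x^2 + 6x - 17/4
Δ (Δ + D) f = -18x^2 - 51x - 63/2
(E_{-1} + Δ) (Δ + D) f = -6x^3 - (33/2)x^2 - 45x - 143/4
D (E_{-1} + Δ) (Δ + D) f = -18x^2 - 33x - 45


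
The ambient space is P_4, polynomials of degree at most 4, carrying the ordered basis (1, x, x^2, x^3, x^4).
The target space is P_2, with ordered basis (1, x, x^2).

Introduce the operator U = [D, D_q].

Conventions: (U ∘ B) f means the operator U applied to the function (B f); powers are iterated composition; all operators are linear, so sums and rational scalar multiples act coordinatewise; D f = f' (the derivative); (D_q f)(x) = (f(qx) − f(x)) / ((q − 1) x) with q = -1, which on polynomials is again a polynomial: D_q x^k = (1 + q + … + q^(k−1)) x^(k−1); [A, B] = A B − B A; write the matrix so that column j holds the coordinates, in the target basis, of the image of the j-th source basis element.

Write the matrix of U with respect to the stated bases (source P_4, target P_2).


the matrix is [[0, 0, -2, 0, 0]; [0, 0, 0, 2, 0]; [0, 0, 0, 0, -4]] (rows listed top to bottom)

image of 1: 0
image of x: 0
image of x^2: -2
image of x^3: 2x
image of x^4: -4x^2
each image's coordinates form column j of the matrix


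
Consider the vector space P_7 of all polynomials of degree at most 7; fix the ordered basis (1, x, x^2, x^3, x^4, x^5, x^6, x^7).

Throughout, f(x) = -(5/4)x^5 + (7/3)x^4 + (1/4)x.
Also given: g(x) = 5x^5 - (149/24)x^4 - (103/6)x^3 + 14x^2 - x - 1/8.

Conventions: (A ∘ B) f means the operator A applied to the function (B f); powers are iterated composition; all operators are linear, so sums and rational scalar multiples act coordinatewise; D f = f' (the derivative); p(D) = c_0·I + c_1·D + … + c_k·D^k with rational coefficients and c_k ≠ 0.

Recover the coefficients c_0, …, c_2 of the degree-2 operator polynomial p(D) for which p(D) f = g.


c_0 = -4, c_1 = -1/2, c_2 = 1/2

D^0 f = -(5/4)x^5 + (7/3)x^4 + (1/4)x
D^1 f = -(25/4)x^4 + (28/3)x^3 + 1/4
D^2 f = -25x^3 + 28x^2
matching coefficients of g against c_0 f + c_1 Df + … from the top degree down determines the c_i
solution: c_0 = -4, c_1 = -1/2, c_2 = 1/2


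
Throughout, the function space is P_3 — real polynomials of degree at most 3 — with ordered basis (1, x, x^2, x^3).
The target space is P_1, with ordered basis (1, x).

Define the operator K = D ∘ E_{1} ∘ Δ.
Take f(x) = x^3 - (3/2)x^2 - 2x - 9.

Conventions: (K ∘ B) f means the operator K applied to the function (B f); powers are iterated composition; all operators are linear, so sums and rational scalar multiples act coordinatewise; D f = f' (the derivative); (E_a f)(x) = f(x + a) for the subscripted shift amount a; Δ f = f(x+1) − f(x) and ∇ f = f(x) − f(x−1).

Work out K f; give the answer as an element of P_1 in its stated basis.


the image equals g(x) = 6x + 6

Δ f = 3x^2 - 5/2
E_{1} Δ f = 3x^2 + 6x + 1/2
D E_{1} Δ f = 6x + 6


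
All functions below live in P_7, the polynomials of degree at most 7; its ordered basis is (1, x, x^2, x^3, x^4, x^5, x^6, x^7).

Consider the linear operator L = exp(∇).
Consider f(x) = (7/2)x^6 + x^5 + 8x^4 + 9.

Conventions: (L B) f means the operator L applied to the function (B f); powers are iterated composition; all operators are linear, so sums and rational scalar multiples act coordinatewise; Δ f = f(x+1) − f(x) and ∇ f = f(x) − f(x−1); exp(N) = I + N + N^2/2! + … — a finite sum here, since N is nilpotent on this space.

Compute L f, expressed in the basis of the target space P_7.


the image equals g(x) = (7/2)x^6 + 22x^5 + 13x^4 - 38x^3 + (85/2)x^2 + 15x - 25/2

order-1 term: 21x^5 - (95/2)x^4 + 92x^3 - (181/2)x^2 + 48x - 21/2
order-2 term: (105/2)x^4 - 200x^3 + (771/2)x^2 - 376x + 299/2
order-3 term: 70x^3 - 305x^2 + 527x - 338
order-4 term: (105/2)x^2 - 205x + 451/2
order-5 term: 21x - 103/2
order-6 term: 7/2
the series for exp(∇) f terminates at order 6
exp(∇) f = (7/2)x^6 + 22x^5 + 13x^4 - 38x^3 + (85/2)x^2 + 15x - 25/2


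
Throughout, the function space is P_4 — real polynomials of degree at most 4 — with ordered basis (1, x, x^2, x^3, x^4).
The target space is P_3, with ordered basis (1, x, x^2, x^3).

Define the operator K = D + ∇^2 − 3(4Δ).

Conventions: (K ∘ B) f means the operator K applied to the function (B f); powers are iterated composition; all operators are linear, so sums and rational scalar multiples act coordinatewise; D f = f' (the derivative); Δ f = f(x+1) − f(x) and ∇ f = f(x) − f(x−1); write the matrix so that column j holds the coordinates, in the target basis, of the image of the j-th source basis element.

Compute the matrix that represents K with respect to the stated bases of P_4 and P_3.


image of 1: 0
image of x: -11
image of x^2: -22x - 10
image of x^3: -33x^2 - 30x - 18
image of x^4: -44x^3 - 60x^2 - 72x + 2
each image's coordinates form column j of the matrix

the matrix is [[0, -11, -10, -18, 2]; [0, 0, -22, -30, -72]; [0, 0, 0, -33, -60]; [0, 0, 0, 0, -44]] (rows listed top to bottom)


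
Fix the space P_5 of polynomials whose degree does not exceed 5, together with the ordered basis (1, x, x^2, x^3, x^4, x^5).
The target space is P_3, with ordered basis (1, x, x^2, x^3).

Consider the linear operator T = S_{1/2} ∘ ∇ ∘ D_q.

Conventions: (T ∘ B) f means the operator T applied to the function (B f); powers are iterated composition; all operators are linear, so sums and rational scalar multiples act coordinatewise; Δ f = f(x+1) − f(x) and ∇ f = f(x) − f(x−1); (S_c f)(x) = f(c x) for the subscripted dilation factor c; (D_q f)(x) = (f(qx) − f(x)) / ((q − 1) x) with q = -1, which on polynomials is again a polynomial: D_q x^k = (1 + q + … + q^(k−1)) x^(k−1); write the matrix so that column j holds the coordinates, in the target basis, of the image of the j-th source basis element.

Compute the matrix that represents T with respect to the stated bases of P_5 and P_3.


the matrix is [[0, 0, 0, -1, 0, -1]; [0, 0, 0, 1, 0, 2]; [0, 0, 0, 0, 0, -3/2]; [0, 0, 0, 0, 0, 1/2]] (rows listed top to bottom)

image of 1: 0
image of x: 0
image of x^2: 0
image of x^3: x - 1
image of x^4: 0
image of x^5: (1/2)x^3 - (3/2)x^2 + 2x - 1
each image's coordinates form column j of the matrix


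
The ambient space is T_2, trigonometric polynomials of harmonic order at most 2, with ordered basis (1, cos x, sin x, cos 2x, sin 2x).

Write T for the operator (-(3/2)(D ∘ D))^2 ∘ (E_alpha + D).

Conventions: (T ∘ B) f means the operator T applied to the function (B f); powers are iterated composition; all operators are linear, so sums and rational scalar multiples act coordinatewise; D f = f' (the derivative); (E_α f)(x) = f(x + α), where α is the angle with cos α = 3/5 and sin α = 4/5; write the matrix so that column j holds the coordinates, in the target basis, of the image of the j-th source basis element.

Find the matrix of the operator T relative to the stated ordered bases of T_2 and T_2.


the matrix is [[0, 0, 0, 0, 0]; [0, 27/20, 81/20, 0, 0]; [0, -81/20, 27/20, 0, 0]; [0, 0, 0, -252/25, 2664/25]; [0, 0, 0, -2664/25, -252/25]] (rows listed top to bottom)

image of 1: 0
image of cos x: (27/20)cos x - (81/20)sin x
image of sin x: (81/20)cos x + (27/20)sin x
image of cos 2x: -(252/25)cos 2x - (2664/25)sin 2x
image of sin 2x: (2664/25)cos 2x - (252/25)sin 2x
each image's coordinates form column j of the matrix


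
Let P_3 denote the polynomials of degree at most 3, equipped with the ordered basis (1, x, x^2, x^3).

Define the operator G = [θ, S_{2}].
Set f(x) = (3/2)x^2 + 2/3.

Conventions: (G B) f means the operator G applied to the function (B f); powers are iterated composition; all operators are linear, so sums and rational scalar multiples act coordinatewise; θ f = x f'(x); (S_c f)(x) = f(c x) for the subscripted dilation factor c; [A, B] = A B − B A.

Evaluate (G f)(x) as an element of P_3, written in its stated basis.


the image equals g(x) = 0

S_{2} f = 6x^2 + 2/3
θ S_{2} f = 12x^2
θ f = 3x^2
S_{2} θ f = 12x^2
[θ, S_{2}] f = 0


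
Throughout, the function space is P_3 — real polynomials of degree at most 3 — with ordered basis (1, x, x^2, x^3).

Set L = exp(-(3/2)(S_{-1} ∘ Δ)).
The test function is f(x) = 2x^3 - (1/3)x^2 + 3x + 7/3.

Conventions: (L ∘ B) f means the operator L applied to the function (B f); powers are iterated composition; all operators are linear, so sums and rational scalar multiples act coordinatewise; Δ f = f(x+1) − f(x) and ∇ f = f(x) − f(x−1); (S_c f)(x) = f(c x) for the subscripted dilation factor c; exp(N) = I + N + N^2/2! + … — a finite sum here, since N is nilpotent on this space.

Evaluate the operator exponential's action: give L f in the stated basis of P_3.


the image equals g(x) = 2x^3 - (28/3)x^2 - (5/2)x + 17/6

order-1 term: -9x^2 + 8x - 7
order-2 term: -(27/2)x + 3/4
order-3 term: 27/4
the series for exp(-(3/2)(S_{-1} ∘ Δ)) f terminates at order 3
exp(-(3/2)(S_{-1} ∘ Δ)) f = 2x^3 - (28/3)x^2 - (5/2)x + 17/6


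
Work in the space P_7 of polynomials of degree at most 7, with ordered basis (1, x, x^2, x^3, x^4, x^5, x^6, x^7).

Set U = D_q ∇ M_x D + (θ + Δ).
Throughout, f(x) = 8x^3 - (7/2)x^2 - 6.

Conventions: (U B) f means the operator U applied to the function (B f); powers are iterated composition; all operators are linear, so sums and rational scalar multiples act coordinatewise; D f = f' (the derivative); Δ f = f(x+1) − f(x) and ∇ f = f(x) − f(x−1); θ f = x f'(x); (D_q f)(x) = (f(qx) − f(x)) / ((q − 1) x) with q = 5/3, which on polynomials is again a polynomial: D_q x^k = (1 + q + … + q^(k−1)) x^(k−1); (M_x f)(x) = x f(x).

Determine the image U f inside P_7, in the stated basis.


D f = 24x^2 - 7x
M_x D f = 24x^3 - 7x^2
∇ M_x D f = 72x^2 - 86x + 31
D_q (∇ M_x D) f = 192x - 86
θ f = 24x^3 - 7x^2
Δ f = 24x^2 + 17x + 9/2
(θ + Δ) f = 24x^3 + 17x^2 + 17x + 9/2
(D_q ∇ M_x D + (θ + Δ)) f = 24x^3 + 17x^2 + 209x - 163/2

the image equals g(x) = 24x^3 + 17x^2 + 209x - 163/2


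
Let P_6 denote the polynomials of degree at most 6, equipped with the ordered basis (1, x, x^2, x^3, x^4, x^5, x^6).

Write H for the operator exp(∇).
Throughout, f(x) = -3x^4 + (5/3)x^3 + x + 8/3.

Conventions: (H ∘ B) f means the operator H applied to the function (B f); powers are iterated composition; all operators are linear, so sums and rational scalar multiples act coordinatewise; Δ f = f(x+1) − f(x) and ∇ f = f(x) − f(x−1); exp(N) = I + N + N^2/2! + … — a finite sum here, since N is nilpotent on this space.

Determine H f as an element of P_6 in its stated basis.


the image equals g(x) = -3x^4 - (31/3)x^3 + 5x^2 + 13x - 1

order-1 term: -12x^3 + 23x^2 - 17x + 17/3
order-2 term: -18x^2 + 41x - 26
order-3 term: -12x + 59/3
order-4 term: -3
the series for exp(∇) f terminates at order 4
exp(∇) f = -3x^4 - (31/3)x^3 + 5x^2 + 13x - 1


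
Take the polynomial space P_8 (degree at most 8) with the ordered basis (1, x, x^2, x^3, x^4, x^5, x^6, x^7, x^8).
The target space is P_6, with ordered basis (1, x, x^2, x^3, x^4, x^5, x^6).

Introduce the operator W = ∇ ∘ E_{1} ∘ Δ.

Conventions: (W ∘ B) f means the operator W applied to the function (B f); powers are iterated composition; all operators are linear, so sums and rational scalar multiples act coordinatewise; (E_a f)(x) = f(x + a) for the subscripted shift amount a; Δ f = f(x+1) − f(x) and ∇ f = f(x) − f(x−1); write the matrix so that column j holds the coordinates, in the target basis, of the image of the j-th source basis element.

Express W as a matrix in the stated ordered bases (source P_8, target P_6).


image of 1: 0
image of x: 0
image of x^2: 2
image of x^3: 6x + 6
image of x^4: 12x^2 + 24x + 14
image of x^5: 20x^3 + 60x^2 + 70x + 30
image of x^6: 30x^4 + 120x^3 + 210x^2 + 180x + 62
image of x^7: 42x^5 + 210x^4 + 490x^3 + 630x^2 + 434x + 126
image of x^8: 56x^6 + 336x^5 + 980x^4 + 1680x^3 + 1736x^2 + 1008x + 254
each image's coordinates form column j of the matrix

the matrix is [[0, 0, 2, 6, 14, 30, 62, 126, 254]; [0, 0, 0, 6, 24, 70, 180, 434, 1008]; [0, 0, 0, 0, 12, 60, 210, 630, 1736]; [0, 0, 0, 0, 0, 20, 120, 490, 1680]; [0, 0, 0, 0, 0, 0, 30, 210, 980]; [0, 0, 0, 0, 0, 0, 0, 42, 336]; [0, 0, 0, 0, 0, 0, 0, 0, 56]] (rows listed top to bottom)


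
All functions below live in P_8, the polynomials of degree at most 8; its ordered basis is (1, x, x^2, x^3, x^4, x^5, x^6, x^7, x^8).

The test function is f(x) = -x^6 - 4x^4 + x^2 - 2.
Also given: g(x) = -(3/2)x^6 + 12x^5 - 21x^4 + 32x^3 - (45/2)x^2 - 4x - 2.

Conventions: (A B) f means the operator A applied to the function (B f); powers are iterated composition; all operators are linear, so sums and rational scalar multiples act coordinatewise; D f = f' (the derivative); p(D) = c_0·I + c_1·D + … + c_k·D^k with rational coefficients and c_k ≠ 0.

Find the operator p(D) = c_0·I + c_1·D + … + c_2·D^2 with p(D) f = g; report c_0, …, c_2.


D^0 f = -x^6 - 4x^4 + x^2 - 2
D^1 f = -6x^5 - 16x^3 + 2x
D^2 f = -30x^4 - 48x^2 + 2
matching coefficients of g against c_0 f + c_1 Df + … from the top degree down determines the c_i
solution: c_0 = 3/2, c_1 = -2, c_2 = 1/2

c_0 = 3/2, c_1 = -2, c_2 = 1/2
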